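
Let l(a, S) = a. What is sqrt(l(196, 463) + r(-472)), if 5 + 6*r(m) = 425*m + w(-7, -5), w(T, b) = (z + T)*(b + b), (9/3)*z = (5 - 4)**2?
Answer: I*sqrt(1196174)/6 ≈ 182.28*I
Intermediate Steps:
z = 1/3 (z = (5 - 4)**2/3 = (1/3)*1**2 = (1/3)*1 = 1/3 ≈ 0.33333)
w(T, b) = 2*b*(1/3 + T) (w(T, b) = (1/3 + T)*(b + b) = (1/3 + T)*(2*b) = 2*b*(1/3 + T))
r(m) = 185/18 + 425*m/6 (r(m) = -5/6 + (425*m + (2/3)*(-5)*(1 + 3*(-7)))/6 = -5/6 + (425*m + (2/3)*(-5)*(1 - 21))/6 = -5/6 + (425*m + (2/3)*(-5)*(-20))/6 = -5/6 + (425*m + 200/3)/6 = -5/6 + (200/3 + 425*m)/6 = -5/6 + (100/9 + 425*m/6) = 185/18 + 425*m/6)
sqrt(l(196, 463) + r(-472)) = sqrt(196 + (185/18 + (425/6)*(-472))) = sqrt(196 + (185/18 - 100300/3)) = sqrt(196 - 601615/18) = sqrt(-598087/18) = I*sqrt(1196174)/6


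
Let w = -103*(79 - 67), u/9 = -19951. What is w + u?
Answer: -180795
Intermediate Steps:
u = -179559 (u = 9*(-19951) = -179559)
w = -1236 (w = -103*12 = -1236)
w + u = -1236 - 179559 = -180795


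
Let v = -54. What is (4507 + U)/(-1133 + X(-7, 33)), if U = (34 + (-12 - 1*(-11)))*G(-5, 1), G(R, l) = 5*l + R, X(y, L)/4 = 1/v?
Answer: -121689/30593 ≈ -3.9777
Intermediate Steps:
X(y, L) = -2/27 (X(y, L) = 4/(-54) = 4*(-1/54) = -2/27)
G(R, l) = R + 5*l
U = 0 (U = (34 + (-12 - 1*(-11)))*(-5 + 5*1) = (34 + (-12 + 11))*(-5 + 5) = (34 - 1)*0 = 33*0 = 0)
(4507 + U)/(-1133 + X(-7, 33)) = (4507 + 0)/(-1133 - 2/27) = 4507/(-30593/27) = 4507*(-27/30593) = -121689/30593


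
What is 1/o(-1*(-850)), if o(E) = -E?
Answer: -1/850 ≈ -0.0011765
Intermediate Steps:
1/o(-1*(-850)) = 1/(-(-1)*(-850)) = 1/(-1*850) = 1/(-850) = -1/850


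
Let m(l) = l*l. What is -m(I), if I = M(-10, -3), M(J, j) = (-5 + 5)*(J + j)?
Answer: 0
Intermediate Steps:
M(J, j) = 0 (M(J, j) = 0*(J + j) = 0)
I = 0
m(l) = l**2
-m(I) = -1*0**2 = -1*0 = 0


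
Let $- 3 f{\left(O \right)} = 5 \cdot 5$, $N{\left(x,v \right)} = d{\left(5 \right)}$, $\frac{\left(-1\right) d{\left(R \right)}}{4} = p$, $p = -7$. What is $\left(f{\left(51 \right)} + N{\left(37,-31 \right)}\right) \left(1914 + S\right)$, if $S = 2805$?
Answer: $92807$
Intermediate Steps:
$d{\left(R \right)} = 28$ ($d{\left(R \right)} = \left(-4\right) \left(-7\right) = 28$)
$N{\left(x,v \right)} = 28$
$f{\left(O \right)} = - \frac{25}{3}$ ($f{\left(O \right)} = - \frac{5 \cdot 5}{3} = \left(- \frac{1}{3}\right) 25 = - \frac{25}{3}$)
$\left(f{\left(51 \right)} + N{\left(37,-31 \right)}\right) \left(1914 + S\right) = \left(- \frac{25}{3} + 28\right) \left(1914 + 2805\right) = \frac{59}{3} \cdot 4719 = 92807$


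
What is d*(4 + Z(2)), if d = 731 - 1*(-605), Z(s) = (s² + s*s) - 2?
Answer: 13360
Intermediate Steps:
Z(s) = -2 + 2*s² (Z(s) = (s² + s²) - 2 = 2*s² - 2 = -2 + 2*s²)
d = 1336 (d = 731 + 605 = 1336)
d*(4 + Z(2)) = 1336*(4 + (-2 + 2*2²)) = 1336*(4 + (-2 + 2*4)) = 1336*(4 + (-2 + 8)) = 1336*(4 + 6) = 1336*10 = 13360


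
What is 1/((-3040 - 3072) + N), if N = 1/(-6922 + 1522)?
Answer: -5400/33004801 ≈ -0.00016361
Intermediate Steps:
N = -1/5400 (N = 1/(-5400) = -1/5400 ≈ -0.00018519)
1/((-3040 - 3072) + N) = 1/((-3040 - 3072) - 1/5400) = 1/(-6112 - 1/5400) = 1/(-33004801/5400) = -5400/33004801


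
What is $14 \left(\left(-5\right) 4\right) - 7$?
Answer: $-287$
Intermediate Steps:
$14 \left(\left(-5\right) 4\right) - 7 = 14 \left(-20\right) - 7 = -280 - 7 = -287$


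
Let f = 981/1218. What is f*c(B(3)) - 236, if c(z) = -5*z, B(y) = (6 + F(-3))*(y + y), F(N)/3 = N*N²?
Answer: 319967/203 ≈ 1576.2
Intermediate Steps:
F(N) = 3*N³ (F(N) = 3*(N*N²) = 3*N³)
f = 327/406 (f = 981*(1/1218) = 327/406 ≈ 0.80542)
B(y) = -150*y (B(y) = (6 + 3*(-3)³)*(y + y) = (6 + 3*(-27))*(2*y) = (6 - 81)*(2*y) = -150*y)
f*c(B(3)) - 236 = 327*(-(-750)*3)/406 - 236 = 327*(-5*(-450))/406 - 236 = (327/406)*2250 - 236 = 367875/203 - 236 = 319967/203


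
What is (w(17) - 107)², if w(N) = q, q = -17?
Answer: 15376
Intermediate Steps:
w(N) = -17
(w(17) - 107)² = (-17 - 107)² = (-124)² = 15376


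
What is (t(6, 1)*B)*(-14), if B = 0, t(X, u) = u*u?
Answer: 0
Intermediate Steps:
t(X, u) = u²
(t(6, 1)*B)*(-14) = (1²*0)*(-14) = (1*0)*(-14) = 0*(-14) = 0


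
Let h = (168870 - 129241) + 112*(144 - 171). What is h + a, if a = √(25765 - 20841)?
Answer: 36605 + 2*√1231 ≈ 36675.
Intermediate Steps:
h = 36605 (h = 39629 + 112*(-27) = 39629 - 3024 = 36605)
a = 2*√1231 (a = √4924 = 2*√1231 ≈ 70.171)
h + a = 36605 + 2*√1231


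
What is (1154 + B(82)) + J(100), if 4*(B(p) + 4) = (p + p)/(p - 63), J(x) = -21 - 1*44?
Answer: 20656/19 ≈ 1087.2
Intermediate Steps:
J(x) = -65 (J(x) = -21 - 44 = -65)
B(p) = -4 + p/(2*(-63 + p)) (B(p) = -4 + ((p + p)/(p - 63))/4 = -4 + ((2*p)/(-63 + p))/4 = -4 + (2*p/(-63 + p))/4 = -4 + p/(2*(-63 + p)))
(1154 + B(82)) + J(100) = (1154 + 7*(72 - 1*82)/(2*(-63 + 82))) - 65 = (1154 + (7/2)*(72 - 82)/19) - 65 = (1154 + (7/2)*(1/19)*(-10)) - 65 = (1154 - 35/19) - 65 = 21891/19 - 65 = 20656/19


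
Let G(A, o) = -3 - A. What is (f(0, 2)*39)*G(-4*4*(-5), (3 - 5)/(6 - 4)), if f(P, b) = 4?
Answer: -12948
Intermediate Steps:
(f(0, 2)*39)*G(-4*4*(-5), (3 - 5)/(6 - 4)) = (4*39)*(-3 - (-4*4)*(-5)) = 156*(-3 - (-16)*(-5)) = 156*(-3 - 1*80) = 156*(-3 - 80) = 156*(-83) = -12948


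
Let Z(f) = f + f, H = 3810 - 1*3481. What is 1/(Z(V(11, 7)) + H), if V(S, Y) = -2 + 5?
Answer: 1/335 ≈ 0.0029851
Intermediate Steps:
V(S, Y) = 3
H = 329 (H = 3810 - 3481 = 329)
Z(f) = 2*f
1/(Z(V(11, 7)) + H) = 1/(2*3 + 329) = 1/(6 + 329) = 1/335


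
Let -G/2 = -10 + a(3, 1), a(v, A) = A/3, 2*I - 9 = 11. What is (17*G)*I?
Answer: 9860/3 ≈ 3286.7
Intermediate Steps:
I = 10 (I = 9/2 + (½)*11 = 9/2 + 11/2 = 10)
a(v, A) = A/3 (a(v, A) = A*(⅓) = A/3)
G = 58/3 (G = -2*(-10 + (⅓)*1) = -2*(-10 + ⅓) = -2*(-29/3) = 58/3 ≈ 19.333)
(17*G)*I = (17*(58/3))*10 = (986/3)*10 = 9860/3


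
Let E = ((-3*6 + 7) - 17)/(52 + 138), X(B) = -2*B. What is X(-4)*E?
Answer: -112/95 ≈ -1.1789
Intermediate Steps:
E = -14/95 (E = ((-18 + 7) - 17)/190 = (-11 - 17)*(1/190) = -28*1/190 = -14/95 ≈ -0.14737)
X(-4)*E = -2*(-4)*(-14/95) = 8*(-14/95) = -112/95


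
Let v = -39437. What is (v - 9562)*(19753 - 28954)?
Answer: 450839799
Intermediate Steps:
(v - 9562)*(19753 - 28954) = (-39437 - 9562)*(19753 - 28954) = -48999*(-9201) = 450839799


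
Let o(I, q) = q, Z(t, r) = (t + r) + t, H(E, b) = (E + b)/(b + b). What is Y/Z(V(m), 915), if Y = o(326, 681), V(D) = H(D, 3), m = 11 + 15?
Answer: 2043/2774 ≈ 0.73648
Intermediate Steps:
m = 26
H(E, b) = (E + b)/(2*b) (H(E, b) = (E + b)/((2*b)) = (E + b)*(1/(2*b)) = (E + b)/(2*b))
V(D) = ½ + D/6 (V(D) = (½)*(D + 3)/3 = (½)*(⅓)*(3 + D) = ½ + D/6)
Z(t, r) = r + 2*t (Z(t, r) = (r + t) + t = r + 2*t)
Y = 681
Y/Z(V(m), 915) = 681/(915 + 2*(½ + (⅙)*26)) = 681/(915 + 2*(½ + 13/3)) = 681/(915 + 2*(29/6)) = 681/(915 + 29/3) = 681/(2774/3) = 681*(3/2774) = 2043/2774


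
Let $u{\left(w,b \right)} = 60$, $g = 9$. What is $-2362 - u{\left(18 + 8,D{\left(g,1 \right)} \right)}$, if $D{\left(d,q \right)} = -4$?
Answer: $-2422$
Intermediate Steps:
$-2362 - u{\left(18 + 8,D{\left(g,1 \right)} \right)} = -2362 - 60 = -2422$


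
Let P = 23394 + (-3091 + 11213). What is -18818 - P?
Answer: -50334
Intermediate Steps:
P = 31516 (P = 23394 + 8122 = 31516)
-18818 - P = -18818 - 1*31516 = -18818 - 31516 = -50334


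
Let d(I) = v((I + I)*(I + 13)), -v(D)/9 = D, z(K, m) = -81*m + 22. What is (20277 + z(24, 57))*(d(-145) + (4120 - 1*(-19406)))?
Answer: -5033827908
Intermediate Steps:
z(K, m) = 22 - 81*m
v(D) = -9*D
d(I) = -18*I*(13 + I) (d(I) = -9*(I + I)*(I + 13) = -9*2*I*(13 + I) = -18*I*(13 + I))
(20277 + z(24, 57))*(d(-145) + (4120 - 1*(-19406))) = (20277 + (22 - 81*57))*(-18*(-145)*(13 - 145) + (4120 - 1*(-19406))) = (20277 + (22 - 4617))*(-18*(-145)*(-132) + (4120 + 19406)) = (20277 - 4595)*(-344520 + 23526) = 15682*(-320994) = -5033827908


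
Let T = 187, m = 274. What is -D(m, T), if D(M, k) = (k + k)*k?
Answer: -69938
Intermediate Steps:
D(M, k) = 2*k² (D(M, k) = (2*k)*k = 2*k²)
-D(m, T) = -2*187² = -2*34969 = -1*69938 = -69938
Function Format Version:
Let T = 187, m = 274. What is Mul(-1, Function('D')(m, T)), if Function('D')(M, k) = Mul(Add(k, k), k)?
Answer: -69938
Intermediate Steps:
Function('D')(M, k) = Mul(2, Pow(k, 2)) (Function('D')(M, k) = Mul(Mul(2, k), k) = Mul(2, Pow(k, 2)))
Mul(-1, Function('D')(m, T)) = Mul(-1, Mul(2, Pow(187, 2))) = Mul(-1, Mul(2, 34969)) = Mul(-1, 69938) = -69938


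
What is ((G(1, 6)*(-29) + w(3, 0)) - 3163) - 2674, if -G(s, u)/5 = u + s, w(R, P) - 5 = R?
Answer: -4814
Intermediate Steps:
w(R, P) = 5 + R
G(s, u) = -5*s - 5*u (G(s, u) = -5*(u + s) = -5*(s + u) = -5*s - 5*u)
((G(1, 6)*(-29) + w(3, 0)) - 3163) - 2674 = (((-5*1 - 5*6)*(-29) + (5 + 3)) - 3163) - 2674 = (((-5 - 30)*(-29) + 8) - 3163) - 2674 = ((-35*(-29) + 8) - 3163) - 2674 = ((1015 + 8) - 3163) - 2674 = (1023 - 3163) - 2674 = -2140 - 2674 = -4814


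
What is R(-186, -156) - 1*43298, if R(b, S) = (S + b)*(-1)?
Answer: -42956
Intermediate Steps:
R(b, S) = -S - b
R(-186, -156) - 1*43298 = (-1*(-156) - 1*(-186)) - 1*43298 = (156 + 186) - 43298 = 342 - 43298 = -42956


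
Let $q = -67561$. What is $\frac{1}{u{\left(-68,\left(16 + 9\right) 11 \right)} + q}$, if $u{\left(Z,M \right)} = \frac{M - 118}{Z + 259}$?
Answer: $- \frac{191}{12903994} \approx -1.4802 \cdot 10^{-5}$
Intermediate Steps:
$u{\left(Z,M \right)} = \frac{-118 + M}{259 + Z}$
$\frac{1}{u{\left(-68,\left(16 + 9\right) 11 \right)} + q} = \frac{1}{\frac{-118 + \left(16 + 9\right) 11}{259 - 68} - 67561} = \frac{1}{\frac{-118 + 25 \cdot 11}{191} - 67561} = \frac{1}{\frac{-118 + 275}{191} - 67561} = \frac{1}{\frac{1}{191} \cdot 157 - 67561} = \frac{1}{\frac{157}{191} - 67561} = \frac{1}{- \frac{12903994}{191}} = - \frac{191}{12903994}$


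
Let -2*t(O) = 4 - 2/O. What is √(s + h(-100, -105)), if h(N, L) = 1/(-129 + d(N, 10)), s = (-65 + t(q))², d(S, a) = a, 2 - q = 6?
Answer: √1024702217/476 ≈ 67.250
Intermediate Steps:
q = -4 (q = 2 - 1*6 = 2 - 6 = -4)
t(O) = -2 + 1/O (t(O) = -(4 - 2/O)/2 = -2 + 1/O)
s = 72361/16 (s = (-65 + (-2 + 1/(-4)))² = (-65 + (-2 - ¼))² = (-65 - 9/4)² = (-269/4)² = 72361/16 ≈ 4522.6)
h(N, L) = -1/119 (h(N, L) = 1/(-129 + 10) = 1/(-119) = -1/119)
√(s + h(-100, -105)) = √(72361/16 - 1/119) = √(8610943/1904) = √1024702217/476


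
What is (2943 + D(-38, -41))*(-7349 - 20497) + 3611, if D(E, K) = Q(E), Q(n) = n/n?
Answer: -81975013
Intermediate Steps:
Q(n) = 1
D(E, K) = 1
(2943 + D(-38, -41))*(-7349 - 20497) + 3611 = (2943 + 1)*(-7349 - 20497) + 3611 = 2944*(-27846) + 3611 = -81978624 + 3611 = -81975013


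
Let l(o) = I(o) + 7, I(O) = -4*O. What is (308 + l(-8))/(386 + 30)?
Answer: 347/416 ≈ 0.83414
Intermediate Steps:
l(o) = 7 - 4*o (l(o) = -4*o + 7 = 7 - 4*o)
(308 + l(-8))/(386 + 30) = (308 + (7 - 4*(-8)))/(386 + 30) = (308 + (7 + 32))/416 = (308 + 39)*(1/416) = 347*(1/416) = 347/416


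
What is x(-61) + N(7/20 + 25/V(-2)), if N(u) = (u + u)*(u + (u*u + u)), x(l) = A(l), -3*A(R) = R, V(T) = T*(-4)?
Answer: 14645897/96000 ≈ 152.56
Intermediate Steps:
V(T) = -4*T
A(R) = -R/3
x(l) = -l/3
N(u) = 2*u*(u² + 2*u) (N(u) = (2*u)*(u + (u² + u)) = (2*u)*(u + (u + u²)) = (2*u)*(u² + 2*u) = 2*u*(u² + 2*u))
x(-61) + N(7/20 + 25/V(-2)) = -⅓*(-61) + 2*(7/20 + 25/((-4*(-2))))²*(2 + (7/20 + 25/((-4*(-2))))) = 61/3 + 2*(7*(1/20) + 25/8)²*(2 + (7*(1/20) + 25/8)) = 61/3 + 2*(7/20 + 25*(⅛))²*(2 + (7/20 + 25*(⅛))) = 61/3 + 2*(7/20 + 25/8)²*(2 + (7/20 + 25/8)) = 61/3 + 2*(139/40)²*(2 + 139/40) = 61/3 + 2*(19321/1600)*(219/40) = 61/3 + 4231299/32000 = 14645897/96000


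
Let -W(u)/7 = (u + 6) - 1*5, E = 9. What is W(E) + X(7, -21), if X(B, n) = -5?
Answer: -75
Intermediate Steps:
W(u) = -7 - 7*u (W(u) = -7*((u + 6) - 1*5) = -7*((6 + u) - 5) = -7*(1 + u) = -7 - 7*u)
W(E) + X(7, -21) = (-7 - 7*9) - 5 = (-7 - 63) - 5 = -70 - 5 = -75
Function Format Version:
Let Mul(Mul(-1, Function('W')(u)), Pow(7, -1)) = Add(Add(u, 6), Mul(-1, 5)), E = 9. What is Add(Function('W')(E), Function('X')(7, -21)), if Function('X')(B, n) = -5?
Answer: -75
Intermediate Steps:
Function('W')(u) = Add(-7, Mul(-7, u)) (Function('W')(u) = Mul(-7, Add(Add(u, 6), Mul(-1, 5))) = Mul(-7, Add(Add(6, u), -5)) = Mul(-7, Add(1, u)) = Add(-7, Mul(-7, u)))
Add(Function('W')(E), Function('X')(7, -21)) = Add(Add(-7, Mul(-7, 9)), -5) = Add(Add(-7, -63), -5) = Add(-70, -5) = -75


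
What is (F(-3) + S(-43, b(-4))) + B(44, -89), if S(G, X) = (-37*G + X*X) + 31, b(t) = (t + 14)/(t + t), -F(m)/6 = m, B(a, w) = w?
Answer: 24841/16 ≈ 1552.6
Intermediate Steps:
F(m) = -6*m
b(t) = (14 + t)/(2*t) (b(t) = (14 + t)/((2*t)) = (14 + t)*(1/(2*t)) = (14 + t)/(2*t))
S(G, X) = 31 + X² - 37*G (S(G, X) = (-37*G + X²) + 31 = (X² - 37*G) + 31 = 31 + X² - 37*G)
(F(-3) + S(-43, b(-4))) + B(44, -89) = (-6*(-3) + (31 + ((½)*(14 - 4)/(-4))² - 37*(-43))) - 89 = (18 + (31 + ((½)*(-¼)*10)² + 1591)) - 89 = (18 + (31 + (-5/4)² + 1591)) - 89 = (18 + (31 + 25/16 + 1591)) - 89 = (18 + 25977/16) - 89 = 26265/16 - 89 = 24841/16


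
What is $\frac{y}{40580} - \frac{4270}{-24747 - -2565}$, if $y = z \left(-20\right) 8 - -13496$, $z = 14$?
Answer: $\frac{52869649}{112518195} \approx 0.46988$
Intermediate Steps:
$y = 11256$ ($y = 14 \left(-20\right) 8 - -13496 = \left(-280\right) 8 + 13496 = -2240 + 13496 = 11256$)
$\frac{y}{40580} - \frac{4270}{-24747 - -2565} = \frac{11256}{40580} - \frac{4270}{-24747 - -2565} = 11256 \cdot \frac{1}{40580} - \frac{4270}{-24747 + 2565} = \frac{2814}{10145} - \frac{4270}{-22182} = \frac{2814}{10145} - - \frac{2135}{11091} = \frac{2814}{10145} + \frac{2135}{11091} = \frac{52869649}{112518195}$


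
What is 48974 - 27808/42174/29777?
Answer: 2795558794502/57082509 ≈ 48974.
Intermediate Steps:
48974 - 27808/42174/29777 = 48974 - 27808*1/42174*(1/29777) = 48974 - 1264/1917*1/29777 = 48974 - 1264/57082509 = 2795558794502/57082509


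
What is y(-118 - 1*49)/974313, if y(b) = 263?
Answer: 263/974313 ≈ 0.00026993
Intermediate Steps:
y(-118 - 1*49)/974313 = 263/974313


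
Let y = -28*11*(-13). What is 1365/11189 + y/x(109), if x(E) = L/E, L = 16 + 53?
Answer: 4883376589/772041 ≈ 6325.3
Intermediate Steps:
y = 4004 (y = -308*(-13) = 4004)
L = 69
x(E) = 69/E
1365/11189 + y/x(109) = 1365/11189 + 4004/((69/109)) = 1365*(1/11189) + 4004/((69*(1/109))) = 1365/11189 + 4004/(69/109) = 1365/11189 + 4004*(109/69) = 1365/11189 + 436436/69 = 4883376589/772041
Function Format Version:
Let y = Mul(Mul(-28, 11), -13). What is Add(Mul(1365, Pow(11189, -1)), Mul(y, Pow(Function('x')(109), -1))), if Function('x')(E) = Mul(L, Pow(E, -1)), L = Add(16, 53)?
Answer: Rational(4883376589, 772041) ≈ 6325.3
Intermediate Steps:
y = 4004 (y = Mul(-308, -13) = 4004)
L = 69
Function('x')(E) = Mul(69, Pow(E, -1))
Add(Mul(1365, Pow(11189, -1)), Mul(y, Pow(Function('x')(109), -1))) = Add(Mul(1365, Pow(11189, -1)), Mul(4004, Pow(Mul(69, Pow(109, -1)), -1))) = Add(Mul(1365, Rational(1, 11189)), Mul(4004, Pow(Mul(69, Rational(1, 109)), -1))) = Add(Rational(1365, 11189), Mul(4004, Pow(Rational(69, 109), -1))) = Add(Rational(1365, 11189), Mul(4004, Rational(109, 69))) = Add(Rational(1365, 11189), Rational(436436, 69)) = Rational(4883376589, 772041)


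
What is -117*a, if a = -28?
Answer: 3276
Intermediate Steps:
-117*a = -117*(-28) = 3276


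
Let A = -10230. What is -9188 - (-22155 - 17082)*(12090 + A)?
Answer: 72971632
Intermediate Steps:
-9188 - (-22155 - 17082)*(12090 + A) = -9188 - (-22155 - 17082)*(12090 - 10230) = -9188 - (-39237)*1860 = -9188 - 1*(-72980820) = -9188 + 72980820 = 72971632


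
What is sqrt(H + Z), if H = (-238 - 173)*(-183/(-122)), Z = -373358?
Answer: I*sqrt(1495898)/2 ≈ 611.53*I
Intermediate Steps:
H = -1233/2 (H = -(-75213)*(-1)/122 = -411*3/2 = -1233/2 ≈ -616.50)
sqrt(H + Z) = sqrt(-1233/2 - 373358) = sqrt(-747949/2) = I*sqrt(1495898)/2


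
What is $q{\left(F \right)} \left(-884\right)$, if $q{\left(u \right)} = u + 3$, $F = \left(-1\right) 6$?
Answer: $2652$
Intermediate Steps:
$F = -6$
$q{\left(u \right)} = 3 + u$
$q{\left(F \right)} \left(-884\right) = \left(3 - 6\right) \left(-884\right) = \left(-3\right) \left(-884\right) = 2652$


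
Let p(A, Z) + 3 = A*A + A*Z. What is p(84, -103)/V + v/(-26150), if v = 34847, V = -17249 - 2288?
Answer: -638991989/510892550 ≈ -1.2507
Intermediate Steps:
p(A, Z) = -3 + A² + A*Z (p(A, Z) = -3 + (A*A + A*Z) = -3 + (A² + A*Z) = -3 + A² + A*Z)
V = -19537
p(84, -103)/V + v/(-26150) = (-3 + 84² + 84*(-103))/(-19537) + 34847/(-26150) = (-3 + 7056 - 8652)*(-1/19537) + 34847*(-1/26150) = -1599*(-1/19537) - 34847/26150 = 1599/19537 - 34847/26150 = -638991989/510892550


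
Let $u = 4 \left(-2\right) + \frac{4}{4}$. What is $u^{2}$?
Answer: $49$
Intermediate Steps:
$u = -7$ ($u = -8 + 4 \cdot \frac{1}{4} = -8 + 1 = -7$)
$u^{2} = \left(-7\right)^{2} = 49$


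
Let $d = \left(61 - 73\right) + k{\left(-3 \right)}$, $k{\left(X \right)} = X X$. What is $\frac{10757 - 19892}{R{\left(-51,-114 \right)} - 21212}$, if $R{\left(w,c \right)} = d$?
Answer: $\frac{1827}{4243} \approx 0.43059$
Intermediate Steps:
$k{\left(X \right)} = X^{2}$
$d = -3$ ($d = \left(61 - 73\right) + \left(-3\right)^{2} = -12 + 9 = -3$)
$R{\left(w,c \right)} = -3$
$\frac{10757 - 19892}{R{\left(-51,-114 \right)} - 21212} = \frac{10757 - 19892}{-3 - 21212} = - \frac{9135}{-3 - 21212} = - \frac{9135}{-21215} = \left(-9135\right) \left(- \frac{1}{21215}\right) = \frac{1827}{4243}$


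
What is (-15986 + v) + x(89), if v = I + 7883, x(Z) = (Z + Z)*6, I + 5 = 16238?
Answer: 9198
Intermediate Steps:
I = 16233 (I = -5 + 16238 = 16233)
x(Z) = 12*Z (x(Z) = (2*Z)*6 = 12*Z)
v = 24116 (v = 16233 + 7883 = 24116)
(-15986 + v) + x(89) = (-15986 + 24116) + 12*89 = 8130 + 1068 = 9198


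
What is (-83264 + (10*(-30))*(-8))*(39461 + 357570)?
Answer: -32105514784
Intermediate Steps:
(-83264 + (10*(-30))*(-8))*(39461 + 357570) = (-83264 - 300*(-8))*397031 = (-83264 + 2400)*397031 = -80864*397031 = -32105514784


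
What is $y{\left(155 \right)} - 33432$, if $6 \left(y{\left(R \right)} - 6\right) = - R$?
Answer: $- \frac{200711}{6} \approx -33452.0$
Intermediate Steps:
$y{\left(R \right)} = 6 - \frac{R}{6}$ ($y{\left(R \right)} = 6 + \frac{\left(-1\right) R}{6} = 6 - \frac{R}{6}$)
$y{\left(155 \right)} - 33432 = \left(6 - \frac{155}{6}\right) - 33432 = - \frac{119}{6} - 33432 = - \frac{200711}{6}$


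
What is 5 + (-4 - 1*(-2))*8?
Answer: -11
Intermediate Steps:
5 + (-4 - 1*(-2))*8 = 5 + (-4 + 2)*8 = 5 - 2*8 = 5 - 16 = -11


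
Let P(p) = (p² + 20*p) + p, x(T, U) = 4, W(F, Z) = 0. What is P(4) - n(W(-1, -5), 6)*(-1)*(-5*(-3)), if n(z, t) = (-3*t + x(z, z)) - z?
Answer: -110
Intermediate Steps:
P(p) = p² + 21*p
n(z, t) = 4 - z - 3*t (n(z, t) = (-3*t + 4) - z = (4 - 3*t) - z = 4 - z - 3*t)
P(4) - n(W(-1, -5), 6)*(-1)*(-5*(-3)) = 4*(21 + 4) - (4 - 1*0 - 3*6)*(-1)*(-5*(-3)) = 4*25 - (4 + 0 - 18)*(-1)*15 = 100 - (-14*(-1))*15 = 100 - 14*15 = 100 - 1*210 = 100 - 210 = -110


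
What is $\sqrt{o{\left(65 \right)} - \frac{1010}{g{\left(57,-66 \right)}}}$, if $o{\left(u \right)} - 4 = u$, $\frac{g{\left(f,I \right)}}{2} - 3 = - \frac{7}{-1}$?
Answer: $\frac{\sqrt{74}}{2} \approx 4.3012$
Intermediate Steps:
$g{\left(f,I \right)} = 20$ ($g{\left(f,I \right)} = 6 + 2 \left(- \frac{7}{-1}\right) = 6 + 2 \left(\left(-7\right) \left(-1\right)\right) = 6 + 2 \cdot 7 = 6 + 14 = 20$)
$o{\left(u \right)} = 4 + u$
$\sqrt{o{\left(65 \right)} - \frac{1010}{g{\left(57,-66 \right)}}} = \sqrt{\left(4 + 65\right) - \frac{1010}{20}} = \sqrt{69 - \frac{101}{2}} = \sqrt{\frac{37}{2}} = \frac{\sqrt{74}}{2}$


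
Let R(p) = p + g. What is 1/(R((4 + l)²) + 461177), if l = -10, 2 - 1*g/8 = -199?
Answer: 1/462821 ≈ 2.1607e-6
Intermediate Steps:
g = 1608 (g = 16 - 8*(-199) = 16 + 1592 = 1608)
R(p) = 1608 + p (R(p) = p + 1608 = 1608 + p)
1/(R((4 + l)²) + 461177) = 1/((1608 + (4 - 10)²) + 461177) = 1/((1608 + (-6)²) + 461177) = 1/((1608 + 36) + 461177) = 1/(1644 + 461177) = 1/462821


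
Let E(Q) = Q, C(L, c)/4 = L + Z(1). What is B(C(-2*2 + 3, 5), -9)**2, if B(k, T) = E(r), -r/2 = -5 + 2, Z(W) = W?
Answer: 36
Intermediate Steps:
r = 6 (r = -2*(-5 + 2) = -2*(-3) = 6)
C(L, c) = 4 + 4*L (C(L, c) = 4*(L + 1) = 4*(1 + L) = 4 + 4*L)
B(k, T) = 6
B(C(-2*2 + 3, 5), -9)**2 = 6**2 = 36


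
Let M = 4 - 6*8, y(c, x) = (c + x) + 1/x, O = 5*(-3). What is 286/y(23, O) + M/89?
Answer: 376574/10591 ≈ 35.556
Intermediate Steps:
O = -15
y(c, x) = c + x + 1/x
M = -44 (M = 4 - 48 = -44)
286/y(23, O) + M/89 = 286/(23 - 15 + 1/(-15)) - 44/89 = 286/(23 - 15 - 1/15) - 44*1/89 = 286/(119/15) - 44/89 = 286*(15/119) - 44/89 = 4290/119 - 44/89 = 376574/10591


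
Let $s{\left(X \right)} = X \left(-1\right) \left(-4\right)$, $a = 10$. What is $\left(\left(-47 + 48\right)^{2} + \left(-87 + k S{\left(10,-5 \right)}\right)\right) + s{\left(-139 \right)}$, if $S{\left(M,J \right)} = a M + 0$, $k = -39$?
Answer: $-4542$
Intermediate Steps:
$S{\left(M,J \right)} = 10 M$ ($S{\left(M,J \right)} = 10 M + 0 = 10 M$)
$s{\left(X \right)} = 4 X$ ($s{\left(X \right)} = - X \left(-4\right) = 4 X$)
$\left(\left(-47 + 48\right)^{2} + \left(-87 + k S{\left(10,-5 \right)}\right)\right) + s{\left(-139 \right)} = \left(\left(-47 + 48\right)^{2} - \left(87 + 39 \cdot 10 \cdot 10\right)\right) + 4 \left(-139\right) = \left(1^{2} - 3987\right) - 556 = \left(1 - 3987\right) - 556 = -3986 - 556 = -4542$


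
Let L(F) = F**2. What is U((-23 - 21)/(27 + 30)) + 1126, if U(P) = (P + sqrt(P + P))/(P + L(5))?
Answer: 1554962/1381 + 2*I*sqrt(1254)/1381 ≈ 1126.0 + 0.051284*I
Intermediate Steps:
U(P) = (P + sqrt(2)*sqrt(P))/(25 + P) (U(P) = (P + sqrt(P + P))/(P + 5**2) = (P + sqrt(2*P))/(P + 25) = (P + sqrt(2)*sqrt(P))/(25 + P))
U((-23 - 21)/(27 + 30)) + 1126 = ((-23 - 21)/(27 + 30) + sqrt(2)*sqrt((-23 - 21)/(27 + 30)))/(25 + (-23 - 21)/(27 + 30)) + 1126 = (-44/57 + sqrt(2)*sqrt(-44/57))/(25 - 44/57) + 1126 = (-44/57 + sqrt(2)*(2*I*sqrt(627)/57))/(1381/57) + 1126 = 57*(-44/57 + 2*I*sqrt(1254)/57)/1381 + 1126 = (-44/1381 + 2*I*sqrt(1254)/1381) + 1126 = 1554962/1381 + 2*I*sqrt(1254)/1381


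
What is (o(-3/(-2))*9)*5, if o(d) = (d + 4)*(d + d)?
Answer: 1485/2 ≈ 742.50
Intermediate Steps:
o(d) = 2*d*(4 + d) (o(d) = (4 + d)*(2*d) = 2*d*(4 + d))
(o(-3/(-2))*9)*5 = ((2*(-3/(-2))*(4 - 3/(-2)))*9)*5 = ((2*(-3*(-1/2))*(4 - 3*(-1/2)))*9)*5 = ((2*(3/2)*(4 + 3/2))*9)*5 = ((2*(3/2)*(11/2))*9)*5 = ((33/2)*9)*5 = (297/2)*5 = 1485/2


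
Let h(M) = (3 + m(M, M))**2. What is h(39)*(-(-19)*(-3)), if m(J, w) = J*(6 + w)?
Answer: -176162148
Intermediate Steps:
h(M) = (3 + M*(6 + M))**2
h(39)*(-(-19)*(-3)) = (3 + 39*(6 + 39))**2*(-(-19)*(-3)) = (3 + 39*45)**2*(-1*57) = (3 + 1755)**2*(-57) = 1758**2*(-57) = 3090564*(-57) = -176162148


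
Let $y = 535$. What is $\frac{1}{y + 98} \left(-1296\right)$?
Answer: $- \frac{432}{211} \approx -2.0474$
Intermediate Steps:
$\frac{1}{y + 98} \left(-1296\right) = \frac{1}{535 + 98} \left(-1296\right) = \frac{1}{633} \left(-1296\right) = - \frac{432}{211}$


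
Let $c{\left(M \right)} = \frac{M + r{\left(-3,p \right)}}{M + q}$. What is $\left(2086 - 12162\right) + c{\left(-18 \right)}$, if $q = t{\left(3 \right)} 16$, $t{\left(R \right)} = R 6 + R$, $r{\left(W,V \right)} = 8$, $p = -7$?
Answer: $- \frac{1602089}{159} \approx -10076.0$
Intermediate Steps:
$t{\left(R \right)} = 7 R$ ($t{\left(R \right)} = 6 R + R = 7 R$)
$q = 336$ ($q = 7 \cdot 3 \cdot 16 = 21 \cdot 16 = 336$)
$c{\left(M \right)} = \frac{8 + M}{336 + M}$ ($c{\left(M \right)} = \frac{M + 8}{M + 336} = \frac{8 + M}{336 + M}$)
$\left(2086 - 12162\right) + c{\left(-18 \right)} = \left(2086 - 12162\right) + \frac{8 - 18}{336 - 18} = \left(2086 + \left(-13225 + 1063\right)\right) + \frac{1}{318} \left(-10\right) = \left(2086 - 12162\right) + \frac{1}{318} \left(-10\right) = -10076 - \frac{5}{159} = - \frac{1602089}{159}$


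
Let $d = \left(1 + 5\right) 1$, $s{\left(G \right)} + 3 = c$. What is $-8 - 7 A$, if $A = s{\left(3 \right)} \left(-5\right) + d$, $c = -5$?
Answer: $-330$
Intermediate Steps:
$s{\left(G \right)} = -8$ ($s{\left(G \right)} = -3 - 5 = -8$)
$d = 6$ ($d = 6 \cdot 1 = 6$)
$A = 46$ ($A = \left(-8\right) \left(-5\right) + 6 = 40 + 6 = 46$)
$-8 - 7 A = -8 - 322 = -330$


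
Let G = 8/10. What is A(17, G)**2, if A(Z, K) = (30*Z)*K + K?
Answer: 4177936/25 ≈ 1.6712e+5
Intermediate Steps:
G = 4/5 (G = 8*(1/10) = 4/5 ≈ 0.80000)
A(Z, K) = K + 30*K*Z (A(Z, K) = 30*K*Z + K = K + 30*K*Z)
A(17, G)**2 = (4*(1 + 30*17)/5)**2 = (4*(1 + 510)/5)**2 = ((4/5)*511)**2 = (2044/5)**2 = 4177936/25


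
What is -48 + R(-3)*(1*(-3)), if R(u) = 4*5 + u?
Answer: -99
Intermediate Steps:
R(u) = 20 + u
-48 + R(-3)*(1*(-3)) = -48 + (20 - 3)*(1*(-3)) = -48 + 17*(-3) = -48 - 51 = -99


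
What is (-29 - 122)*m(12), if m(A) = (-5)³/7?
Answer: 18875/7 ≈ 2696.4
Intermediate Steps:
m(A) = -125/7 (m(A) = -125*⅐ = -125/7)
(-29 - 122)*m(12) = (-29 - 122)*(-125/7) = -151*(-125/7) = 18875/7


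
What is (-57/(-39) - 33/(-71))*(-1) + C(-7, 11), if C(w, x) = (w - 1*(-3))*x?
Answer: -42390/923 ≈ -45.926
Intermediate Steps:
C(w, x) = x*(3 + w) (C(w, x) = (w + 3)*x = (3 + w)*x = x*(3 + w))
(-57/(-39) - 33/(-71))*(-1) + C(-7, 11) = (-57/(-39) - 33/(-71))*(-1) + 11*(3 - 7) = (-57*(-1/39) - 33*(-1/71))*(-1) + 11*(-4) = (19/13 + 33/71)*(-1) - 44 = (1778/923)*(-1) - 44 = -1778/923 - 44 = -42390/923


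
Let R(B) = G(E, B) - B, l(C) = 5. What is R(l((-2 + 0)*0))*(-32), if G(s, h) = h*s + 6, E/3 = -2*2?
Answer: 1888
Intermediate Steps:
E = -12 (E = 3*(-2*2) = 3*(-4) = -12)
G(s, h) = 6 + h*s
R(B) = 6 - 13*B (R(B) = (6 + B*(-12)) - B = (6 - 12*B) - B = 6 - 13*B)
R(l((-2 + 0)*0))*(-32) = (6 - 13*5)*(-32) = (6 - 65)*(-32) = -59*(-32) = 1888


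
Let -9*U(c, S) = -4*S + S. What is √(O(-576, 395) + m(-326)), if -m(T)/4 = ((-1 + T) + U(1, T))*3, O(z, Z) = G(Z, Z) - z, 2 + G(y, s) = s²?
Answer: √161827 ≈ 402.28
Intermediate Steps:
G(y, s) = -2 + s²
U(c, S) = S/3 (U(c, S) = -(-4*S + S)/9 = -(-1)*S/3 = S/3)
O(z, Z) = -2 + Z² - z (O(z, Z) = (-2 + Z²) - z = -2 + Z² - z)
m(T) = 12 - 16*T (m(T) = -4*((-1 + T) + T/3)*3 = -4*(-1 + 4*T/3)*3 = -4*(-3 + 4*T) = 12 - 16*T)
√(O(-576, 395) + m(-326)) = √((-2 + 395² - 1*(-576)) + (12 - 16*(-326))) = √((-2 + 156025 + 576) + (12 + 5216)) = √(156599 + 5228) = √161827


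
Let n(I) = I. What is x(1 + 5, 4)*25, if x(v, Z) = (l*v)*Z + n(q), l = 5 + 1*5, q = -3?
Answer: 5925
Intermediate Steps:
l = 10 (l = 5 + 5 = 10)
x(v, Z) = -3 + 10*Z*v (x(v, Z) = (10*v)*Z - 3 = 10*Z*v - 3 = -3 + 10*Z*v)
x(1 + 5, 4)*25 = (-3 + 10*4*(1 + 5))*25 = (-3 + 10*4*6)*25 = (-3 + 240)*25 = 237*25 = 5925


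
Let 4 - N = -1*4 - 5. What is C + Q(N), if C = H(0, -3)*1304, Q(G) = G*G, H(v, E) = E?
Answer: -3743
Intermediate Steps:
N = 13 (N = 4 - (-1*4 - 5) = 4 - (-4 - 5) = 4 - 1*(-9) = 4 + 9 = 13)
Q(G) = G²
C = -3912 (C = -3*1304 = -3912)
C + Q(N) = -3912 + 13² = -3912 + 169 = -3743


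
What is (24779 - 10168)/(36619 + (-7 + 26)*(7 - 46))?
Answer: 14611/35878 ≈ 0.40724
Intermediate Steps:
(24779 - 10168)/(36619 + (-7 + 26)*(7 - 46)) = 14611/(36619 + 19*(-39)) = 14611/(36619 - 741) = 14611/35878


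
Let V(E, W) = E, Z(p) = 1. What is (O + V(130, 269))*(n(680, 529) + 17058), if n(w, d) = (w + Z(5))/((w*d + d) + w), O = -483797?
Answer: -2977805950213521/360929 ≈ -8.2504e+9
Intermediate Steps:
n(w, d) = (1 + w)/(d + w + d*w) (n(w, d) = (w + 1)/((w*d + d) + w) = (1 + w)/((d*w + d) + w) = (1 + w)/((d + d*w) + w) = (1 + w)/(d + w + d*w))
(O + V(130, 269))*(n(680, 529) + 17058) = (-483797 + 130)*((1 + 680)/(529 + 680 + 529*680) + 17058) = -483667*(681/(529 + 680 + 359720) + 17058) = -483667*(681/360929 + 17058) = -483667*6156727563/360929 = -2977805950213521/360929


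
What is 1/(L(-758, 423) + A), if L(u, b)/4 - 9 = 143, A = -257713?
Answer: -1/257105 ≈ -3.8895e-6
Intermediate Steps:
L(u, b) = 608 (L(u, b) = 36 + 4*143 = 36 + 572 = 608)
1/(L(-758, 423) + A) = 1/(608 - 257713) = 1/(-257105) = -1/257105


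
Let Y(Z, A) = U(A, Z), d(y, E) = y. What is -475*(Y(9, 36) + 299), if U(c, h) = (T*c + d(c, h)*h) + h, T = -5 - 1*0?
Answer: -214700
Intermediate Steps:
T = -5 (T = -5 + 0 = -5)
U(c, h) = h - 5*c + c*h (U(c, h) = (-5*c + c*h) + h = h - 5*c + c*h)
Y(Z, A) = Z - 5*A + A*Z
-475*(Y(9, 36) + 299) = -475*((9 - 5*36 + 36*9) + 299) = -475*((9 - 180 + 324) + 299) = -475*(153 + 299) = -475*452 = -214700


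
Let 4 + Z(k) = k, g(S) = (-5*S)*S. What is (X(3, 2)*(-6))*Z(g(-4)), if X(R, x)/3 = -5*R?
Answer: -22680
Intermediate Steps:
g(S) = -5*S²
Z(k) = -4 + k
X(R, x) = -15*R (X(R, x) = 3*(-5*R) = -15*R)
(X(3, 2)*(-6))*Z(g(-4)) = (-15*3*(-6))*(-4 - 5*(-4)²) = (-45*(-6))*(-4 - 5*16) = 270*(-4 - 80) = 270*(-84) = -22680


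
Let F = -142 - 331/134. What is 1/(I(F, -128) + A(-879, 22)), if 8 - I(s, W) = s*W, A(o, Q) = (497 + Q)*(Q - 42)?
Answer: -67/1933900 ≈ -3.4645e-5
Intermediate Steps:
A(o, Q) = (-42 + Q)*(497 + Q) (A(o, Q) = (497 + Q)*(-42 + Q) = (-42 + Q)*(497 + Q))
F = -19359/134 (F = -142 - 331/134 = -19359/134 ≈ -144.47)
I(s, W) = 8 - W*s (I(s, W) = 8 - s*W = 8 - W*s)
1/(I(F, -128) + A(-879, 22)) = 1/((8 - 1*(-128)*(-19359/134)) + (-20874 + 22² + 455*22)) = 1/((8 - 1238976/67) + (-20874 + 484 + 10010)) = 1/(-1238440/67 - 10380) = 1/(-1933900/67) = -67/1933900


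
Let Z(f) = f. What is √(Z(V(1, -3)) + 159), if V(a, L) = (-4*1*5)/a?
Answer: √139 ≈ 11.790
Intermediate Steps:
V(a, L) = -20/a (V(a, L) = (-4*5)/a = -20/a)
√(Z(V(1, -3)) + 159) = √(-20/1 + 159) = √(-20*1 + 159) = √(-20 + 159) = √139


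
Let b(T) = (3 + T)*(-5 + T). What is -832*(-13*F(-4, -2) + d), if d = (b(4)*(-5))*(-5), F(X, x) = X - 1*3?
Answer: 69888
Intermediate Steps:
F(X, x) = -3 + X (F(X, x) = X - 3 = -3 + X)
b(T) = (-5 + T)*(3 + T)
d = -175 (d = ((-15 + 4² - 2*4)*(-5))*(-5) = ((-15 + 16 - 8)*(-5))*(-5) = -7*(-5)*(-5) = 35*(-5) = -175)
-832*(-13*F(-4, -2) + d) = -832*(-13*(-3 - 4) - 175) = -832*(-13*(-7) - 175) = -832*(91 - 175) = -832*(-84) = 69888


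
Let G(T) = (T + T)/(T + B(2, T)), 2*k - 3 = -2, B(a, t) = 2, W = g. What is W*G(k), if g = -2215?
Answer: -886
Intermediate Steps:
W = -2215
k = ½ (k = 3/2 + (½)*(-2) = 3/2 - 1 = ½ ≈ 0.50000)
G(T) = 2*T/(2 + T) (G(T) = (T + T)/(T + 2) = (2*T)/(2 + T) = 2*T/(2 + T))
W*G(k) = -4430/(2*(2 + ½)) = -4430/(2*5/2) = -4430*2/(2*5) = -2215*⅖ = -886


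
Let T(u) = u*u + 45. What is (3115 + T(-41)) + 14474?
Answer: 19315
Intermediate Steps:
T(u) = 45 + u² (T(u) = u² + 45 = 45 + u²)
(3115 + T(-41)) + 14474 = (3115 + (45 + (-41)²)) + 14474 = (3115 + (45 + 1681)) + 14474 = (3115 + 1726) + 14474 = 4841 + 14474 = 19315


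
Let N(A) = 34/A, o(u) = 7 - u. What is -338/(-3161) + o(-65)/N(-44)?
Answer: -5001278/53737 ≈ -93.070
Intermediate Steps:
-338/(-3161) + o(-65)/N(-44) = -338/(-3161) + (7 - 1*(-65))/((34/(-44))) = -338*(-1/3161) + (7 + 65)/((34*(-1/44))) = 338/3161 + 72/(-17/22) = 338/3161 + 72*(-22/17) = 338/3161 - 1584/17 = -5001278/53737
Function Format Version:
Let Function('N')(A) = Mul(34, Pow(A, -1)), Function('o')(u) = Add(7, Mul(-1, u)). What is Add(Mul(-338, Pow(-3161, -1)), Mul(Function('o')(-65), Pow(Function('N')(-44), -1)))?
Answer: Rational(-5001278, 53737) ≈ -93.070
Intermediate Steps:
Add(Mul(-338, Pow(-3161, -1)), Mul(Function('o')(-65), Pow(Function('N')(-44), -1))) = Add(Mul(-338, Pow(-3161, -1)), Mul(Add(7, Mul(-1, -65)), Pow(Mul(34, Pow(-44, -1)), -1))) = Add(Mul(-338, Rational(-1, 3161)), Mul(Add(7, 65), Pow(Mul(34, Rational(-1, 44)), -1))) = Add(Rational(338, 3161), Mul(72, Pow(Rational(-17, 22), -1))) = Add(Rational(338, 3161), Mul(72, Rational(-22, 17))) = Add(Rational(338, 3161), Rational(-1584, 17)) = Rational(-5001278, 53737)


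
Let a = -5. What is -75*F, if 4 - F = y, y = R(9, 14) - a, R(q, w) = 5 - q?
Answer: -225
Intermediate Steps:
y = 1 (y = (5 - 1*9) - 1*(-5) = (5 - 9) + 5 = -4 + 5 = 1)
F = 3 (F = 4 - 1*1 = 4 - 1 = 3)
-75*F = -75*3 = -225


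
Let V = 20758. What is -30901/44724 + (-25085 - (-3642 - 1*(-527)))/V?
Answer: -812014619/464190396 ≈ -1.7493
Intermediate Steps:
-30901/44724 + (-25085 - (-3642 - 1*(-527)))/V = -30901/44724 + (-25085 - (-3642 - 1*(-527)))/20758 = -30901*1/44724 + (-25085 - (-3642 + 527))*(1/20758) = -30901/44724 + (-25085 - 1*(-3115))*(1/20758) = -30901/44724 + (-25085 + 3115)*(1/20758) = -30901/44724 - 21970*1/20758 = -30901/44724 - 10985/10379 = -812014619/464190396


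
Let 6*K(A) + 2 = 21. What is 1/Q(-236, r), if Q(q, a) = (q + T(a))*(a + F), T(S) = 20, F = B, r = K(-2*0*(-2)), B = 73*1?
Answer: -1/16452 ≈ -6.0783e-5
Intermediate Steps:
K(A) = 19/6 (K(A) = -1/3 + (1/6)*21 = -1/3 + 7/2 = 19/6)
B = 73
r = 19/6 ≈ 3.1667
F = 73
Q(q, a) = (20 + q)*(73 + a) (Q(q, a) = (q + 20)*(a + 73) = (20 + q)*(73 + a))
1/Q(-236, r) = 1/(1460 + 20*(19/6) + 73*(-236) + (19/6)*(-236)) = 1/(1460 + 190/3 - 17228 - 2242/3) = 1/(-16452) = -1/16452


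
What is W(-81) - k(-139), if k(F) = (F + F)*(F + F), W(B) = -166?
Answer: -77450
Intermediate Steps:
k(F) = 4*F² (k(F) = (2*F)*(2*F) = 4*F²)
W(-81) - k(-139) = -166 - 4*(-139)² = -166 - 4*19321 = -166 - 1*77284 = -166 - 77284 = -77450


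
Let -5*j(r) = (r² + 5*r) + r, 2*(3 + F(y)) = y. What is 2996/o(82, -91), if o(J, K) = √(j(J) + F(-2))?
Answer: -1498*I*√1005/603 ≈ -78.755*I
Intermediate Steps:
F(y) = -3 + y/2
j(r) = -6*r/5 - r²/5 (j(r) = -((r² + 5*r) + r)/5 = -(r² + 6*r)/5 = -6*r/5 - r²/5)
o(J, K) = √(-4 - J*(6 + J)/5) (o(J, K) = √(-J*(6 + J)/5 + (-3 + (½)*(-2))) = √(-J*(6 + J)/5 + (-3 - 1)) = √(-J*(6 + J)/5 - 4) = √(-4 - J*(6 + J)/5))
2996/o(82, -91) = 2996/((√5*√(-20 - 1*82*(6 + 82))/5)) = 2996/((√5*√(-20 - 1*82*88)/5)) = 2996/((√5*√(-20 - 7216)/5)) = 2996/((√5*√(-7236)/5)) = 2996/((√5*(6*I*√201)/5)) = 2996/((6*I*√1005/5)) = 2996*(-I*√1005/1206) = -1498*I*√1005/603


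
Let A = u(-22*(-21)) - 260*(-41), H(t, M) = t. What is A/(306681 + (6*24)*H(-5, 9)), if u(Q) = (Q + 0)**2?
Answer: 224104/305961 ≈ 0.73246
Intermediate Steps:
u(Q) = Q**2
A = 224104 (A = (-22*(-21))**2 - 260*(-41) = 462**2 + 10660 = 213444 + 10660 = 224104)
A/(306681 + (6*24)*H(-5, 9)) = 224104/(306681 + (6*24)*(-5)) = 224104/(306681 + 144*(-5)) = 224104/(306681 - 720) = 224104/305961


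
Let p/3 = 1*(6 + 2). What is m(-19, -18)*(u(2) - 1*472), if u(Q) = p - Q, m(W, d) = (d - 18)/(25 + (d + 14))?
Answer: 5400/7 ≈ 771.43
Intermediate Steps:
m(W, d) = (-18 + d)/(39 + d) (m(W, d) = (-18 + d)/(25 + (14 + d)) = (-18 + d)/(39 + d))
p = 24 (p = 3*(1*(6 + 2)) = 3*(1*8) = 3*8 = 24)
u(Q) = 24 - Q
m(-19, -18)*(u(2) - 1*472) = ((-18 - 18)/(39 - 18))*((24 - 1*2) - 1*472) = (-36/21)*((24 - 2) - 472) = ((1/21)*(-36))*(22 - 472) = -12/7*(-450) = 5400/7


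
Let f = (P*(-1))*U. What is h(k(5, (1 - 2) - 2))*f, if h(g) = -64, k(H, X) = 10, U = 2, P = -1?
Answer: -128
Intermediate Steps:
f = 2 (f = -1*(-1)*2 = 1*2 = 2)
h(k(5, (1 - 2) - 2))*f = -64*2 = -128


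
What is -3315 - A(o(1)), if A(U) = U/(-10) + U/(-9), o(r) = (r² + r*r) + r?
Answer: -99431/30 ≈ -3314.4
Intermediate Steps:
o(r) = r + 2*r² (o(r) = (r² + r²) + r = 2*r² + r = r + 2*r²)
A(U) = -19*U/90 (A(U) = U*(-⅒) + U*(-⅑) = -U/10 - U/9 = -19*U/90)
-3315 - A(o(1)) = -3315 - (-19)*1*(1 + 2*1)/90 = -3315 - (-19)*1*(1 + 2)/90 = -3315 - (-19)*1*3/90 = -3315 - (-19)*3/90 = -3315 - 1*(-19/30) = -3315 + 19/30 = -99431/30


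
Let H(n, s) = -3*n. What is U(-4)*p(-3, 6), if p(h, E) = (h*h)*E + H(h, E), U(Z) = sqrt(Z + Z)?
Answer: 126*I*sqrt(2) ≈ 178.19*I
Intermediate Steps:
U(Z) = sqrt(2)*sqrt(Z) (U(Z) = sqrt(2*Z) = sqrt(2)*sqrt(Z))
p(h, E) = -3*h + E*h**2 (p(h, E) = (h*h)*E - 3*h = h**2*E - 3*h = E*h**2 - 3*h = -3*h + E*h**2)
U(-4)*p(-3, 6) = (sqrt(2)*sqrt(-4))*(-3*(-3 + 6*(-3))) = (sqrt(2)*(2*I))*(-3*(-3 - 18)) = (2*I*sqrt(2))*(-3*(-21)) = (2*I*sqrt(2))*63 = 126*I*sqrt(2)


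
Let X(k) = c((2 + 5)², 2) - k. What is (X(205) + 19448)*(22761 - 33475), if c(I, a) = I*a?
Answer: -207219474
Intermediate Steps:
X(k) = 98 - k (X(k) = (2 + 5)²*2 - k = 7²*2 - k = 49*2 - k = 98 - k)
(X(205) + 19448)*(22761 - 33475) = ((98 - 1*205) + 19448)*(22761 - 33475) = ((98 - 205) + 19448)*(-10714) = (-107 + 19448)*(-10714) = 19341*(-10714) = -207219474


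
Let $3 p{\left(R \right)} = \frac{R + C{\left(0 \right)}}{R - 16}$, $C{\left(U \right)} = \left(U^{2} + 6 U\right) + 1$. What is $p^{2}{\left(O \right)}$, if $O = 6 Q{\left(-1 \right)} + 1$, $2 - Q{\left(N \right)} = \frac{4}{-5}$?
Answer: $\frac{8836}{729} \approx 12.121$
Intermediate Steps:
$Q{\left(N \right)} = \frac{14}{5}$ ($Q{\left(N \right)} = 2 - \frac{4}{-5} = 2 - 4 \left(- \frac{1}{5}\right) = 2 - - \frac{4}{5} = 2 + \frac{4}{5} = \frac{14}{5}$)
$O = \frac{89}{5}$ ($O = 6 \cdot \frac{14}{5} + 1 = \frac{84}{5} + 1 = \frac{89}{5} \approx 17.8$)
$C{\left(U \right)} = 1 + U^{2} + 6 U$
$p{\left(R \right)} = \frac{1 + R}{3 \left(-16 + R\right)}$ ($p{\left(R \right)} = \frac{\left(R + \left(1 + 0^{2} + 6 \cdot 0\right)\right) \frac{1}{R - 16}}{3} = \frac{\left(R + \left(1 + 0 + 0\right)\right) \frac{1}{-16 + R}}{3} = \frac{\left(R + 1\right) \frac{1}{-16 + R}}{3} = \frac{\left(1 + R\right) \frac{1}{-16 + R}}{3} = \frac{\frac{1}{-16 + R} \left(1 + R\right)}{3} = \frac{1 + R}{3 \left(-16 + R\right)}$)
$p^{2}{\left(O \right)} = \left(\frac{1 + \frac{89}{5}}{3 \left(-16 + \frac{89}{5}\right)}\right)^{2} = \left(\frac{1}{3} \frac{1}{\frac{9}{5}} \cdot \frac{94}{5}\right)^{2} = \left(\frac{1}{3} \cdot \frac{5}{9} \cdot \frac{94}{5}\right)^{2} = \left(\frac{94}{27}\right)^{2} = \frac{8836}{729}$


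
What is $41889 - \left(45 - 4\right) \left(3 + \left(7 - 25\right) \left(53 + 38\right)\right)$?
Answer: $108924$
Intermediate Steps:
$41889 - \left(45 - 4\right) \left(3 + \left(7 - 25\right) \left(53 + 38\right)\right) = 41889 - \left(45 - 4\right) \left(3 - 1638\right) = 41889 - 41 \left(3 - 1638\right) = 41889 - 41 \left(-1635\right) = 41889 - -67035 = 41889 + 67035 = 108924$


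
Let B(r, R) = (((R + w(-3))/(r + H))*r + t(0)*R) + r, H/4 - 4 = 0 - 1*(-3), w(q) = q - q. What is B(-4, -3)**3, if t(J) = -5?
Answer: 12167/8 ≈ 1520.9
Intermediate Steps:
w(q) = 0
H = 28 (H = 16 + 4*(0 - 1*(-3)) = 16 + 4*(0 + 3) = 16 + 4*3 = 16 + 12 = 28)
B(r, R) = r - 5*R + R*r/(28 + r) (B(r, R) = (((R + 0)/(r + 28))*r - 5*R) + r = ((R/(28 + r))*r - 5*R) + r = (R*r/(28 + r) - 5*R) + r = (-5*R + R*r/(28 + r)) + r = r - 5*R + R*r/(28 + r))
B(-4, -3)**3 = (((-4)**2 - 140*(-3) + 28*(-4) - 4*(-3)*(-4))/(28 - 4))**3 = ((16 + 420 - 112 - 48)/24)**3 = ((1/24)*276)**3 = (23/2)**3 = 12167/8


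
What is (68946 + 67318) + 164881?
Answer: 301145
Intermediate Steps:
(68946 + 67318) + 164881 = 136264 + 164881 = 301145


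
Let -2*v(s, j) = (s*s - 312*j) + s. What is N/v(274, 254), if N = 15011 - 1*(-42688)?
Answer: 57699/1949 ≈ 29.604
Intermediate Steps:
N = 57699 (N = 15011 + 42688 = 57699)
v(s, j) = 156*j - s/2 - s²/2 (v(s, j) = -((s*s - 312*j) + s)/2 = -((s² - 312*j) + s)/2 = -(s + s² - 312*j)/2 = 156*j - s/2 - s²/2)
N/v(274, 254) = 57699/(156*254 - ½*274 - ½*274²) = 57699/(39624 - 137 - ½*75076) = 57699/(39624 - 137 - 37538) = 57699/1949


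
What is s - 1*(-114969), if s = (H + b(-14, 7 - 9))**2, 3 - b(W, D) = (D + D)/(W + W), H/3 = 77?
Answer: 8313250/49 ≈ 1.6966e+5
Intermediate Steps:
H = 231 (H = 3*77 = 231)
b(W, D) = 3 - D/W (b(W, D) = 3 - (D + D)/(W + W) = 3 - 2*D/(2*W) = 3 - 2*D*1/(2*W) = 3 - D/W)
s = 2679769/49 (s = (231 + (3 - 1*(7 - 9)/(-14)))**2 = (231 + (3 - 1*(-2)*(-1/14)))**2 = (231 + (3 - 1/7))**2 = (231 + 20/7)**2 = (1637/7)**2 = 2679769/49 ≈ 54689.)
s - 1*(-114969) = 2679769/49 - 1*(-114969) = 2679769/49 + 114969 = 8313250/49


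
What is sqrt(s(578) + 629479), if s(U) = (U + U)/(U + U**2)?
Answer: sqrt(211027170597)/579 ≈ 793.40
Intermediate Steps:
s(U) = 2*U/(U + U**2) (s(U) = (2*U)/(U + U**2) = 2*U/(U + U**2))
sqrt(s(578) + 629479) = sqrt(2/(1 + 578) + 629479) = sqrt(2/579 + 629479) = sqrt(364468343/579) = sqrt(211027170597)/579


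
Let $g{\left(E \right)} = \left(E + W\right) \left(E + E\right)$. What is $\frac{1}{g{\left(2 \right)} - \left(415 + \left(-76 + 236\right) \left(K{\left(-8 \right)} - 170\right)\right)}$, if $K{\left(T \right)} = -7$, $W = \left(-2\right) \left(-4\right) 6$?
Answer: $\frac{1}{28105} \approx 3.5581 \cdot 10^{-5}$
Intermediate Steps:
$W = 48$ ($W = 8 \cdot 6 = 48$)
$g{\left(E \right)} = 2 E \left(48 + E\right)$ ($g{\left(E \right)} = \left(E + 48\right) \left(E + E\right) = \left(48 + E\right) 2 E = 2 E \left(48 + E\right)$)
$\frac{1}{g{\left(2 \right)} - \left(415 + \left(-76 + 236\right) \left(K{\left(-8 \right)} - 170\right)\right)} = \frac{1}{2 \cdot 2 \left(48 + 2\right) - \left(415 + \left(-76 + 236\right) \left(-7 - 170\right)\right)} = \frac{1}{2 \cdot 2 \cdot 50 - \left(415 + 160 \left(-177\right)\right)} = \frac{1}{200 - -27905} = \frac{1}{200 + \left(-415 + 28320\right)} = \frac{1}{200 + 27905} = \frac{1}{28105}$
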